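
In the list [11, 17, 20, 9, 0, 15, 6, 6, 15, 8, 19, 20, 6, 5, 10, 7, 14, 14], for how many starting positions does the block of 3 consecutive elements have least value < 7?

[11, 17, 20] → min 11
[17, 20, 9] → min 9
[20, 9, 0] → min 0  < 7 ✓
[9, 0, 15] → min 0  < 7 ✓
[0, 15, 6] → min 0  < 7 ✓
[15, 6, 6] → min 6  < 7 ✓
[6, 6, 15] → min 6  < 7 ✓
[6, 15, 8] → min 6  < 7 ✓
[15, 8, 19] → min 8
[8, 19, 20] → min 8
[19, 20, 6] → min 6  < 7 ✓
[20, 6, 5] → min 5  < 7 ✓
[6, 5, 10] → min 5  < 7 ✓
[5, 10, 7] → min 5  < 7 ✓
[10, 7, 14] → min 7
[7, 14, 14] → min 7
10 windows satisfy the condition.

10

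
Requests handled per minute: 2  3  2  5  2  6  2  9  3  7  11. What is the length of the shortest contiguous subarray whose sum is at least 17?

2

add 2: running sum 2 < 17
add 3: running sum 5 < 17
add 2: running sum 7 < 17
add 5: running sum 12 < 17
add 2: running sum 14 < 17
end 5: [3, 2, 5, 2, 6] sum 18, len 5
end 6: [2, 5, 2, 6, 2] sum 17, len 5
end 7: [6, 2, 9] sum 17, len 3
end 8: [6, 2, 9, 3] sum 20, len 4
end 9: [9, 3, 7] sum 19, len 3
end 10: [7, 11] sum 18, len 2
Shortest qualifying length: 2.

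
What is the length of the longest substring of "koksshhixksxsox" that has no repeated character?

[k] len 1
[k, o] len 2
[o, k] len 2
[o, k, s] len 3
[s] len 1
[s, h] len 2
[h] len 1
[h, i] len 2
[h, i, x] len 3
[h, i, x, k] len 4
[h, i, x, k, s] len 5
[k, s, x] len 3
[x, s] len 2
[x, s, o] len 3
[s, o, x] len 3
Longest all-distinct length: 5.

5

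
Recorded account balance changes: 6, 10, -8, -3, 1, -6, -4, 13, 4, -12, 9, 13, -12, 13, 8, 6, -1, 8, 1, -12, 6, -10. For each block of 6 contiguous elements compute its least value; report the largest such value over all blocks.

-1

(6, 10, -8, -3, 1, -6) → min -8
(10, -8, -3, 1, -6, -4) → min -8
(-8, -3, 1, -6, -4, 13) → min -8
(-3, 1, -6, -4, 13, 4) → min -6
(1, -6, -4, 13, 4, -12) → min -12
(-6, -4, 13, 4, -12, 9) → min -12
(-4, 13, 4, -12, 9, 13) → min -12
(13, 4, -12, 9, 13, -12) → min -12
(4, -12, 9, 13, -12, 13) → min -12
(-12, 9, 13, -12, 13, 8) → min -12
(9, 13, -12, 13, 8, 6) → min -12
(13, -12, 13, 8, 6, -1) → min -12
(-12, 13, 8, 6, -1, 8) → min -12
(13, 8, 6, -1, 8, 1) → min -1
(8, 6, -1, 8, 1, -12) → min -12
(6, -1, 8, 1, -12, 6) → min -12
(-1, 8, 1, -12, 6, -10) → min -12
Largest of these is -1.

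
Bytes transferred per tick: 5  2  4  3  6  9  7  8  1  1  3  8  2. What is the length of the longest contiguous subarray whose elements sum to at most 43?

add 5: [5] sum 5, len 1
add 2: [5, 2] sum 7, len 2
add 4: [5, 2, 4] sum 11, len 3
add 3: [5, 2, 4, 3] sum 14, len 4
add 6: [5, 2, 4, 3, 6] sum 20, len 5
add 9: [5, 2, 4, 3, 6, 9] sum 29, len 6
add 7: [5, 2, 4, 3, 6, 9, 7] sum 36, len 7
add 8: [2, 4, 3, 6, 9, 7, 8] sum 39, len 7
add 1: [2, 4, 3, 6, 9, 7, 8, 1] sum 40, len 8
add 1: [2, 4, 3, 6, 9, 7, 8, 1, 1] sum 41, len 9
add 3: [4, 3, 6, 9, 7, 8, 1, 1, 3] sum 42, len 9
add 8: [6, 9, 7, 8, 1, 1, 3, 8] sum 43, len 8
add 2: [9, 7, 8, 1, 1, 3, 8, 2] sum 39, len 8
Longest length seen: 9.

9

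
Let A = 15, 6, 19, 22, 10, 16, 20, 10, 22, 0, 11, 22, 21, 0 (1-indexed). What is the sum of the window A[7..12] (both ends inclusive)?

Elements at indices 7..12: 20, 10, 22, 0, 11, 22
sum(20, 10, 22, 0, 11, 22) = 85

85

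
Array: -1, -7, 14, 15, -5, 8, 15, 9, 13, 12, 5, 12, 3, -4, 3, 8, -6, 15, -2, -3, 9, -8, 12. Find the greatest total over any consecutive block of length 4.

49

(-1, -7, 14, 15) → sum 21
(-7, 14, 15, -5) → sum 17
(14, 15, -5, 8) → sum 32
(15, -5, 8, 15) → sum 33
(-5, 8, 15, 9) → sum 27
(8, 15, 9, 13) → sum 45
(15, 9, 13, 12) → sum 49
(9, 13, 12, 5) → sum 39
(13, 12, 5, 12) → sum 42
(12, 5, 12, 3) → sum 32
(5, 12, 3, -4) → sum 16
(12, 3, -4, 3) → sum 14
(3, -4, 3, 8) → sum 10
(-4, 3, 8, -6) → sum 1
(3, 8, -6, 15) → sum 20
(8, -6, 15, -2) → sum 15
(-6, 15, -2, -3) → sum 4
(15, -2, -3, 9) → sum 19
(-2, -3, 9, -8) → sum -4
(-3, 9, -8, 12) → sum 10
Greatest of these is 49.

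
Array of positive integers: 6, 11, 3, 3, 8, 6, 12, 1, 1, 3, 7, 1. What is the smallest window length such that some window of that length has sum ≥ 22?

3

add 6: running sum 6 < 22
add 11: running sum 17 < 22
add 3: running sum 20 < 22
end 3: [6, 11, 3, 3] sum 23, len 4
end 4: [11, 3, 3, 8] sum 25, len 4
end 5: [11, 3, 3, 8, 6] sum 31, len 5
end 6: [8, 6, 12] sum 26, len 3
end 7: [8, 6, 12, 1] sum 27, len 4
end 8: [8, 6, 12, 1, 1] sum 28, len 5
end 9: [6, 12, 1, 1, 3] sum 23, len 5
end 10: [12, 1, 1, 3, 7] sum 24, len 5
end 11: [12, 1, 1, 3, 7, 1] sum 25, len 6
Shortest qualifying length: 3.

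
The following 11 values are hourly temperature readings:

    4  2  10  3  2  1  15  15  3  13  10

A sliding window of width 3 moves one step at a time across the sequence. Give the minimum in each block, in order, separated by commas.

4 2 10 → min 2
2 10 3 → min 2
10 3 2 → min 2
3 2 1 → min 1
2 1 15 → min 1
1 15 15 → min 1
15 15 3 → min 3
15 3 13 → min 3
3 13 10 → min 3

2, 2, 2, 1, 1, 1, 3, 3, 3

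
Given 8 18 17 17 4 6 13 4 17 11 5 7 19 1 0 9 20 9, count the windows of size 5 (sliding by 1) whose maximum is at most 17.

(8, 18, 17, 17, 4) → max 18
(18, 17, 17, 4, 6) → max 18
(17, 17, 4, 6, 13) → max 17  ≤ 17 ✓
(17, 4, 6, 13, 4) → max 17  ≤ 17 ✓
(4, 6, 13, 4, 17) → max 17  ≤ 17 ✓
(6, 13, 4, 17, 11) → max 17  ≤ 17 ✓
(13, 4, 17, 11, 5) → max 17  ≤ 17 ✓
(4, 17, 11, 5, 7) → max 17  ≤ 17 ✓
(17, 11, 5, 7, 19) → max 19
(11, 5, 7, 19, 1) → max 19
(5, 7, 19, 1, 0) → max 19
(7, 19, 1, 0, 9) → max 19
(19, 1, 0, 9, 20) → max 20
(1, 0, 9, 20, 9) → max 20
6 windows satisfy the condition.

6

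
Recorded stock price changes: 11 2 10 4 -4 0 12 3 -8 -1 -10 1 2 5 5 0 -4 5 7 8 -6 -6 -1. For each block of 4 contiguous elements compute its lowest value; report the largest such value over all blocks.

Window mins for each of the 20 positions:
(11, 2, 10, 4) → min 2
(2, 10, 4, -4) → min -4
(10, 4, -4, 0) → min -4
(4, -4, 0, 12) → min -4
(-4, 0, 12, 3) → min -4
(0, 12, 3, -8) → min -8
(12, 3, -8, -1) → min -8
(3, -8, -1, -10) → min -10
(-8, -1, -10, 1) → min -10
(-1, -10, 1, 2) → min -10
(-10, 1, 2, 5) → min -10
(1, 2, 5, 5) → min 1
(2, 5, 5, 0) → min 0
(5, 5, 0, -4) → min -4
(5, 0, -4, 5) → min -4
(0, -4, 5, 7) → min -4
(-4, 5, 7, 8) → min -4
(5, 7, 8, -6) → min -6
(7, 8, -6, -6) → min -6
(8, -6, -6, -1) → min -6
Largest of these is 2.

2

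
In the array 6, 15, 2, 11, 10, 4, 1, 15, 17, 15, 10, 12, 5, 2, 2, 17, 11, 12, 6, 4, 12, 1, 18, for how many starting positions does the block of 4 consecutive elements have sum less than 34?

(6, 15, 2, 11) → sum 34
(15, 2, 11, 10) → sum 38
(2, 11, 10, 4) → sum 27  < 34 ✓
(11, 10, 4, 1) → sum 26  < 34 ✓
(10, 4, 1, 15) → sum 30  < 34 ✓
(4, 1, 15, 17) → sum 37
(1, 15, 17, 15) → sum 48
(15, 17, 15, 10) → sum 57
(17, 15, 10, 12) → sum 54
(15, 10, 12, 5) → sum 42
(10, 12, 5, 2) → sum 29  < 34 ✓
(12, 5, 2, 2) → sum 21  < 34 ✓
(5, 2, 2, 17) → sum 26  < 34 ✓
(2, 2, 17, 11) → sum 32  < 34 ✓
(2, 17, 11, 12) → sum 42
(17, 11, 12, 6) → sum 46
(11, 12, 6, 4) → sum 33  < 34 ✓
(12, 6, 4, 12) → sum 34
(6, 4, 12, 1) → sum 23  < 34 ✓
(4, 12, 1, 18) → sum 35
9 windows satisfy the condition.

9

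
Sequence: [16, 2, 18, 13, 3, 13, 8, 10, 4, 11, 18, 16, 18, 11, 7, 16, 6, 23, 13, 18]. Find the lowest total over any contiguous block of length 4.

33

(16, 2, 18, 13) → sum 49
(2, 18, 13, 3) → sum 36
(18, 13, 3, 13) → sum 47
(13, 3, 13, 8) → sum 37
(3, 13, 8, 10) → sum 34
(13, 8, 10, 4) → sum 35
(8, 10, 4, 11) → sum 33
(10, 4, 11, 18) → sum 43
(4, 11, 18, 16) → sum 49
(11, 18, 16, 18) → sum 63
(18, 16, 18, 11) → sum 63
(16, 18, 11, 7) → sum 52
(18, 11, 7, 16) → sum 52
(11, 7, 16, 6) → sum 40
(7, 16, 6, 23) → sum 52
(16, 6, 23, 13) → sum 58
(6, 23, 13, 18) → sum 60
Lowest of these is 33.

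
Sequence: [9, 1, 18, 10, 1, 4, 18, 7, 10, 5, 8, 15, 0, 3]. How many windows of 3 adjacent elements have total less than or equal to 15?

9 1 18 → sum 28
1 18 10 → sum 29
18 10 1 → sum 29
10 1 4 → sum 15  ≤ 15 ✓
1 4 18 → sum 23
4 18 7 → sum 29
18 7 10 → sum 35
7 10 5 → sum 22
10 5 8 → sum 23
5 8 15 → sum 28
8 15 0 → sum 23
15 0 3 → sum 18
1 window satisfy the condition.

1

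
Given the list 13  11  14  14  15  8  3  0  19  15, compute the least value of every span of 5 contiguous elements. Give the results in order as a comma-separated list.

11, 8, 3, 0, 0, 0

Sliding a size-5 window across the 10 values:
[13, 11, 14, 14, 15] → min 11
[11, 14, 14, 15, 8] → min 8
[14, 14, 15, 8, 3] → min 3
[14, 15, 8, 3, 0] → min 0
[15, 8, 3, 0, 19] → min 0
[8, 3, 0, 19, 15] → min 0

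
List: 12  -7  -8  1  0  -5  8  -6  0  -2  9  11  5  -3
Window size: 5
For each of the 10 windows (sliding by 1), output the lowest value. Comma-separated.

-8, -8, -8, -6, -6, -6, -6, -6, -2, -3

(12, -7, -8, 1, 0) → min -8
(-7, -8, 1, 0, -5) → min -8
(-8, 1, 0, -5, 8) → min -8
(1, 0, -5, 8, -6) → min -6
(0, -5, 8, -6, 0) → min -6
(-5, 8, -6, 0, -2) → min -6
(8, -6, 0, -2, 9) → min -6
(-6, 0, -2, 9, 11) → min -6
(0, -2, 9, 11, 5) → min -2
(-2, 9, 11, 5, -3) → min -3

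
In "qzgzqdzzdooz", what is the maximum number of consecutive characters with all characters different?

4

[q] len 1
[q, z] len 2
[q, z, g] len 3
[g, z] len 2
[g, z, q] len 3
[g, z, q, d] len 4
[q, d, z] len 3
[z] len 1
[z, d] len 2
[z, d, o] len 3
[o] len 1
[o, z] len 2
Longest all-distinct length: 4.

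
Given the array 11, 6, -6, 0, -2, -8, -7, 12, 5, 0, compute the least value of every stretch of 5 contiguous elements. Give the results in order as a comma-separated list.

(11, 6, -6, 0, -2) → min -6
(6, -6, 0, -2, -8) → min -8
(-6, 0, -2, -8, -7) → min -8
(0, -2, -8, -7, 12) → min -8
(-2, -8, -7, 12, 5) → min -8
(-8, -7, 12, 5, 0) → min -8

-6, -8, -8, -8, -8, -8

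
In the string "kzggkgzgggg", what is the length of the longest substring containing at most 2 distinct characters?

6

[k] 1 distinct, len 1
[k, z] 2 distinct, len 2
[z, g] 2 distinct, len 2
[z, g, g] 2 distinct, len 3
[g, g, k] 2 distinct, len 3
[g, g, k, g] 2 distinct, len 4
[g, z] 2 distinct, len 2
[g, z, g] 2 distinct, len 3
[g, z, g, g] 2 distinct, len 4
[g, z, g, g, g] 2 distinct, len 5
[g, z, g, g, g, g] 2 distinct, len 6
Longest length with ≤2 distinct: 6.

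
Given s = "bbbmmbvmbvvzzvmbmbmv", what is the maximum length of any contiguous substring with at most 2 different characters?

[b] 1 distinct, len 1
[b, b] 1 distinct, len 2
[b, b, b] 1 distinct, len 3
[b, b, b, m] 2 distinct, len 4
[b, b, b, m, m] 2 distinct, len 5
[b, b, b, m, m, b] 2 distinct, len 6
[b, v] 2 distinct, len 2
[v, m] 2 distinct, len 2
[m, b] 2 distinct, len 2
[b, v] 2 distinct, len 2
[b, v, v] 2 distinct, len 3
[v, v, z] 2 distinct, len 3
[v, v, z, z] 2 distinct, len 4
[v, v, z, z, v] 2 distinct, len 5
[v, m] 2 distinct, len 2
[m, b] 2 distinct, len 2
[m, b, m] 2 distinct, len 3
[m, b, m, b] 2 distinct, len 4
[m, b, m, b, m] 2 distinct, len 5
[m, v] 2 distinct, len 2
Longest length with ≤2 distinct: 6.

6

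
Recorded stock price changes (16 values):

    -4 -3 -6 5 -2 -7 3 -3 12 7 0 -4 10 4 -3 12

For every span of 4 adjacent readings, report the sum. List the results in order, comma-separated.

-8, -6, -10, -1, -9, 5, 19, 16, 15, 13, 10, 7, 23

[-4, -3, -6, 5] → sum -8
[-3, -6, 5, -2] → sum -6
[-6, 5, -2, -7] → sum -10
[5, -2, -7, 3] → sum -1
[-2, -7, 3, -3] → sum -9
[-7, 3, -3, 12] → sum 5
[3, -3, 12, 7] → sum 19
[-3, 12, 7, 0] → sum 16
[12, 7, 0, -4] → sum 15
[7, 0, -4, 10] → sum 13
[0, -4, 10, 4] → sum 10
[-4, 10, 4, -3] → sum 7
[10, 4, -3, 12] → sum 23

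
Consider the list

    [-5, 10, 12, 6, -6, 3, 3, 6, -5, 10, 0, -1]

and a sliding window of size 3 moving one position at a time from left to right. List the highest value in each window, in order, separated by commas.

[-5, 10, 12] → max 12
[10, 12, 6] → max 12
[12, 6, -6] → max 12
[6, -6, 3] → max 6
[-6, 3, 3] → max 3
[3, 3, 6] → max 6
[3, 6, -5] → max 6
[6, -5, 10] → max 10
[-5, 10, 0] → max 10
[10, 0, -1] → max 10

12, 12, 12, 6, 3, 6, 6, 10, 10, 10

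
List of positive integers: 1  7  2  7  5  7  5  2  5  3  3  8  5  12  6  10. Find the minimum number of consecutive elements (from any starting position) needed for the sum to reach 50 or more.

8

add 1: running sum 1 < 50
add 7: running sum 8 < 50
add 2: running sum 10 < 50
add 7: running sum 17 < 50
add 5: running sum 22 < 50
add 7: running sum 29 < 50
add 5: running sum 34 < 50
add 2: running sum 36 < 50
add 5: running sum 41 < 50
add 3: running sum 44 < 50
add 3: running sum 47 < 50
add 8: shortest ending here [7, 2, 7, 5, 7, 5, 2, 5, 3, 3, 8] sum 54, len 11
add 5: shortest ending here [7, 5, 7, 5, 2, 5, 3, 3, 8, 5] sum 50, len 10
add 12: shortest ending here [7, 5, 2, 5, 3, 3, 8, 5, 12] sum 50, len 9
add 6: shortest ending here [7, 5, 2, 5, 3, 3, 8, 5, 12, 6] sum 56, len 10
add 10: shortest ending here [5, 3, 3, 8, 5, 12, 6, 10] sum 52, len 8
Shortest qualifying length: 8.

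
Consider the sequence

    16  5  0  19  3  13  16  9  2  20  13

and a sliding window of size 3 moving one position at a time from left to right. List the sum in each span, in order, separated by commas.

21, 24, 22, 35, 32, 38, 27, 31, 35

Sliding a size-3 window across the 11 values:
(16, 5, 0) → sum 21
(5, 0, 19) → sum 24
(0, 19, 3) → sum 22
(19, 3, 13) → sum 35
(3, 13, 16) → sum 32
(13, 16, 9) → sum 38
(16, 9, 2) → sum 27
(9, 2, 20) → sum 31
(2, 20, 13) → sum 35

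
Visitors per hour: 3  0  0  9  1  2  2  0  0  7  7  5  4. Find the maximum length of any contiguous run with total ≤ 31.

11

add 3: [3] sum 3, len 1
add 0: [3, 0] sum 3, len 2
add 0: [3, 0, 0] sum 3, len 3
add 9: [3, 0, 0, 9] sum 12, len 4
add 1: [3, 0, 0, 9, 1] sum 13, len 5
add 2: [3, 0, 0, 9, 1, 2] sum 15, len 6
add 2: [3, 0, 0, 9, 1, 2, 2] sum 17, len 7
add 0: [3, 0, 0, 9, 1, 2, 2, 0] sum 17, len 8
add 0: [3, 0, 0, 9, 1, 2, 2, 0, 0] sum 17, len 9
add 7: [3, 0, 0, 9, 1, 2, 2, 0, 0, 7] sum 24, len 10
add 7: [3, 0, 0, 9, 1, 2, 2, 0, 0, 7, 7] sum 31, len 11
add 5: [1, 2, 2, 0, 0, 7, 7, 5] sum 24, len 8
add 4: [1, 2, 2, 0, 0, 7, 7, 5, 4] sum 28, len 9
Longest length seen: 11.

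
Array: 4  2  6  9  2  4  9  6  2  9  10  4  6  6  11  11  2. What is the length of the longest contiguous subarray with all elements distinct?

[4] len 1
[4, 2] len 2
[4, 2, 6] len 3
[4, 2, 6, 9] len 4
[6, 9, 2] len 3
[6, 9, 2, 4] len 4
[2, 4, 9] len 3
[2, 4, 9, 6] len 4
[4, 9, 6, 2] len 4
[6, 2, 9] len 3
[6, 2, 9, 10] len 4
[6, 2, 9, 10, 4] len 5
[2, 9, 10, 4, 6] len 5
[6] len 1
[6, 11] len 2
[11] len 1
[11, 2] len 2
Longest all-distinct length: 5.

5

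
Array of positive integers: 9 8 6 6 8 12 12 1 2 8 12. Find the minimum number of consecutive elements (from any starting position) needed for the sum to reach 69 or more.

Extend right; whenever the sum reaches 69, record the length and shrink from the left:
add 9: running sum 9 < 69
add 8: running sum 17 < 69
add 6: running sum 23 < 69
add 6: running sum 29 < 69
add 8: running sum 37 < 69
add 12: running sum 49 < 69
add 12: running sum 61 < 69
add 1: running sum 62 < 69
add 2: running sum 64 < 69
add 8: shortest ending here [9, 8, 6, 6, 8, 12, 12, 1, 2, 8] sum 72, len 10
add 12: shortest ending here [8, 6, 6, 8, 12, 12, 1, 2, 8, 12] sum 75, len 10
Shortest qualifying length: 10.

10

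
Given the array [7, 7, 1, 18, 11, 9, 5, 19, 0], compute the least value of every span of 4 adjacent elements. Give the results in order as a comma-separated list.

7 7 1 18 → min 1
7 1 18 11 → min 1
1 18 11 9 → min 1
18 11 9 5 → min 5
11 9 5 19 → min 5
9 5 19 0 → min 0

1, 1, 1, 5, 5, 0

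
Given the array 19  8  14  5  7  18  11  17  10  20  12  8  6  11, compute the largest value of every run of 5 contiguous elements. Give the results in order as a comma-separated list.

19 8 14 5 7 → max 19
8 14 5 7 18 → max 18
14 5 7 18 11 → max 18
5 7 18 11 17 → max 18
7 18 11 17 10 → max 18
18 11 17 10 20 → max 20
11 17 10 20 12 → max 20
17 10 20 12 8 → max 20
10 20 12 8 6 → max 20
20 12 8 6 11 → max 20

19, 18, 18, 18, 18, 20, 20, 20, 20, 20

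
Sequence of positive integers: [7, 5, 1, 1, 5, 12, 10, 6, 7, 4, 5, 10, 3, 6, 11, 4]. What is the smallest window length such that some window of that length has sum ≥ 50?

7

add 7: running sum 7 < 50
add 5: running sum 12 < 50
add 1: running sum 13 < 50
add 1: running sum 14 < 50
add 5: running sum 19 < 50
add 12: running sum 31 < 50
add 10: running sum 41 < 50
add 6: running sum 47 < 50
end 8: [7, 5, 1, 1, 5, 12, 10, 6, 7] sum 54, len 9
end 9: [5, 1, 1, 5, 12, 10, 6, 7, 4] sum 51, len 9
end 10: [1, 5, 12, 10, 6, 7, 4, 5] sum 50, len 8
end 11: [12, 10, 6, 7, 4, 5, 10] sum 54, len 7
end 12: [12, 10, 6, 7, 4, 5, 10, 3] sum 57, len 8
end 13: [10, 6, 7, 4, 5, 10, 3, 6] sum 51, len 8
end 14: [6, 7, 4, 5, 10, 3, 6, 11] sum 52, len 8
end 15: [7, 4, 5, 10, 3, 6, 11, 4] sum 50, len 8
Shortest qualifying length: 7.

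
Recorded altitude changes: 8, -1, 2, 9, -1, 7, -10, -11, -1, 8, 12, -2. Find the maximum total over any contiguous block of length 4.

Each size-4 window and its sum:
[8, -1, 2, 9] → sum 18
[-1, 2, 9, -1] → sum 9
[2, 9, -1, 7] → sum 17
[9, -1, 7, -10] → sum 5
[-1, 7, -10, -11] → sum -15
[7, -10, -11, -1] → sum -15
[-10, -11, -1, 8] → sum -14
[-11, -1, 8, 12] → sum 8
[-1, 8, 12, -2] → sum 17
Maximum of these is 18.

18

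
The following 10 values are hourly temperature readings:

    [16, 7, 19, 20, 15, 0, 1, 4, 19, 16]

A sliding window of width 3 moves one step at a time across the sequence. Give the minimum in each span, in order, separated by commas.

7, 7, 15, 0, 0, 0, 1, 4

(16, 7, 19) → min 7
(7, 19, 20) → min 7
(19, 20, 15) → min 15
(20, 15, 0) → min 0
(15, 0, 1) → min 0
(0, 1, 4) → min 0
(1, 4, 19) → min 1
(4, 19, 16) → min 4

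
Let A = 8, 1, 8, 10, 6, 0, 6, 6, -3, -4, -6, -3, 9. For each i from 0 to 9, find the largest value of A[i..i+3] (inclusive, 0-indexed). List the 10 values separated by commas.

Sliding a size-4 window across the 13 values:
(8, 1, 8, 10) → max 10
(1, 8, 10, 6) → max 10
(8, 10, 6, 0) → max 10
(10, 6, 0, 6) → max 10
(6, 0, 6, 6) → max 6
(0, 6, 6, -3) → max 6
(6, 6, -3, -4) → max 6
(6, -3, -4, -6) → max 6
(-3, -4, -6, -3) → max -3
(-4, -6, -3, 9) → max 9

10, 10, 10, 10, 6, 6, 6, 6, -3, 9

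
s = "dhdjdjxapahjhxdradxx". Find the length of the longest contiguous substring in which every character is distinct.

6

add d: [d] len 1
add h: [d, h] len 2
add d (repeat d, move left end past it): [h, d] len 2
add j: [h, d, j] len 3
add d (repeat d, move left end past it): [j, d] len 2
add j (repeat j, move left end past it): [d, j] len 2
add x: [d, j, x] len 3
add a: [d, j, x, a] len 4
add p: [d, j, x, a, p] len 5
add a (repeat a, move left end past it): [p, a] len 2
add h: [p, a, h] len 3
add j: [p, a, h, j] len 4
add h (repeat h, move left end past it): [j, h] len 2
add x: [j, h, x] len 3
add d: [j, h, x, d] len 4
add r: [j, h, x, d, r] len 5
add a: [j, h, x, d, r, a] len 6
add d (repeat d, move left end past it): [r, a, d] len 3
add x: [r, a, d, x] len 4
add x (repeat x, move left end past it): [x] len 1
Longest all-distinct length: 6.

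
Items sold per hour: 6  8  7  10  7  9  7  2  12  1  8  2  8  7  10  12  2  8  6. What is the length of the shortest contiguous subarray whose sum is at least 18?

add 6: running sum 6 < 18
add 8: running sum 14 < 18
add 7: shortest ending here [6, 8, 7] sum 21, len 3
add 10: shortest ending here [8, 7, 10] sum 25, len 3
add 7: shortest ending here [7, 10, 7] sum 24, len 3
add 9: shortest ending here [10, 7, 9] sum 26, len 3
add 7: shortest ending here [7, 9, 7] sum 23, len 3
add 2: shortest ending here [9, 7, 2] sum 18, len 3
add 12: shortest ending here [7, 2, 12] sum 21, len 3
add 1: shortest ending here [7, 2, 12, 1] sum 22, len 4
add 8: shortest ending here [12, 1, 8] sum 21, len 3
add 2: shortest ending here [12, 1, 8, 2] sum 23, len 4
add 8: shortest ending here [8, 2, 8] sum 18, len 3
add 7: shortest ending here [8, 2, 8, 7] sum 25, len 4
add 10: shortest ending here [8, 7, 10] sum 25, len 3
add 12: shortest ending here [10, 12] sum 22, len 2
add 2: shortest ending here [10, 12, 2] sum 24, len 3
add 8: shortest ending here [12, 2, 8] sum 22, len 3
add 6: shortest ending here [12, 2, 8, 6] sum 28, len 4
Shortest qualifying length: 2.

2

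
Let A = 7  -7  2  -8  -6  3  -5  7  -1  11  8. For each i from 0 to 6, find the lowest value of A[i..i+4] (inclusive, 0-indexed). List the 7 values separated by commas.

7 -7 2 -8 -6 → min -8
-7 2 -8 -6 3 → min -8
2 -8 -6 3 -5 → min -8
-8 -6 3 -5 7 → min -8
-6 3 -5 7 -1 → min -6
3 -5 7 -1 11 → min -5
-5 7 -1 11 8 → min -5

-8, -8, -8, -8, -6, -5, -5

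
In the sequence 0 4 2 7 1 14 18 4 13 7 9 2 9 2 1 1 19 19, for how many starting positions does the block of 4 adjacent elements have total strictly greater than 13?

[0, 4, 2, 7] → sum 13
[4, 2, 7, 1] → sum 14  > 13 ✓
[2, 7, 1, 14] → sum 24  > 13 ✓
[7, 1, 14, 18] → sum 40  > 13 ✓
[1, 14, 18, 4] → sum 37  > 13 ✓
[14, 18, 4, 13] → sum 49  > 13 ✓
[18, 4, 13, 7] → sum 42  > 13 ✓
[4, 13, 7, 9] → sum 33  > 13 ✓
[13, 7, 9, 2] → sum 31  > 13 ✓
[7, 9, 2, 9] → sum 27  > 13 ✓
[9, 2, 9, 2] → sum 22  > 13 ✓
[2, 9, 2, 1] → sum 14  > 13 ✓
[9, 2, 1, 1] → sum 13
[2, 1, 1, 19] → sum 23  > 13 ✓
[1, 1, 19, 19] → sum 40  > 13 ✓
13 windows satisfy the condition.

13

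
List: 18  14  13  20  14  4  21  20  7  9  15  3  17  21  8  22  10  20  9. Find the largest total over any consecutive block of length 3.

18 14 13 → sum 45
14 13 20 → sum 47
13 20 14 → sum 47
20 14 4 → sum 38
14 4 21 → sum 39
4 21 20 → sum 45
21 20 7 → sum 48
20 7 9 → sum 36
7 9 15 → sum 31
9 15 3 → sum 27
15 3 17 → sum 35
3 17 21 → sum 41
17 21 8 → sum 46
21 8 22 → sum 51
8 22 10 → sum 40
22 10 20 → sum 52
10 20 9 → sum 39
Largest of these is 52.

52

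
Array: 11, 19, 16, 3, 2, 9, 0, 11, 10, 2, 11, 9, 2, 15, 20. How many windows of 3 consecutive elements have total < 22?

5

[11, 19, 16] → sum 46
[19, 16, 3] → sum 38
[16, 3, 2] → sum 21  < 22 ✓
[3, 2, 9] → sum 14  < 22 ✓
[2, 9, 0] → sum 11  < 22 ✓
[9, 0, 11] → sum 20  < 22 ✓
[0, 11, 10] → sum 21  < 22 ✓
[11, 10, 2] → sum 23
[10, 2, 11] → sum 23
[2, 11, 9] → sum 22
[11, 9, 2] → sum 22
[9, 2, 15] → sum 26
[2, 15, 20] → sum 37
5 windows satisfy the condition.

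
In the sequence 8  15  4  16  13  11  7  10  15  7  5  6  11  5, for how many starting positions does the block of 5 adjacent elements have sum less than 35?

[8, 15, 4, 16, 13] → sum 56
[15, 4, 16, 13, 11] → sum 59
[4, 16, 13, 11, 7] → sum 51
[16, 13, 11, 7, 10] → sum 57
[13, 11, 7, 10, 15] → sum 56
[11, 7, 10, 15, 7] → sum 50
[7, 10, 15, 7, 5] → sum 44
[10, 15, 7, 5, 6] → sum 43
[15, 7, 5, 6, 11] → sum 44
[7, 5, 6, 11, 5] → sum 34  < 35 ✓
1 window satisfy the condition.

1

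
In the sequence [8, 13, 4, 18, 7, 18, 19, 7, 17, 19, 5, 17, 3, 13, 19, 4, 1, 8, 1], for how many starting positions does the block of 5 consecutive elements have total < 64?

8 13 4 18 7 → sum 50  < 64 ✓
13 4 18 7 18 → sum 60  < 64 ✓
4 18 7 18 19 → sum 66
18 7 18 19 7 → sum 69
7 18 19 7 17 → sum 68
18 19 7 17 19 → sum 80
19 7 17 19 5 → sum 67
7 17 19 5 17 → sum 65
17 19 5 17 3 → sum 61  < 64 ✓
19 5 17 3 13 → sum 57  < 64 ✓
5 17 3 13 19 → sum 57  < 64 ✓
17 3 13 19 4 → sum 56  < 64 ✓
3 13 19 4 1 → sum 40  < 64 ✓
13 19 4 1 8 → sum 45  < 64 ✓
19 4 1 8 1 → sum 33  < 64 ✓
9 windows satisfy the condition.

9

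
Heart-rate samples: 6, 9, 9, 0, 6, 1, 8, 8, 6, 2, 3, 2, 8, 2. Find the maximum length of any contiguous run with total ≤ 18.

5

→ 6: sum 6, len 1
→ 9: sum 15, len 2
→ 9 (dropped 6): sum 18, len 2
→ 0: sum 18, len 3
→ 6 (dropped 9): sum 15, len 3
→ 1: sum 16, len 4
→ 8 (dropped 9): sum 15, len 4
→ 8 (dropped 0, 6): sum 17, len 3
→ 6 (dropped 1, 8): sum 14, len 2
→ 2: sum 16, len 3
→ 3 (dropped 8): sum 11, len 3
→ 2: sum 13, len 4
→ 8 (dropped 6): sum 15, len 4
→ 2: sum 17, len 5
Longest length seen: 5.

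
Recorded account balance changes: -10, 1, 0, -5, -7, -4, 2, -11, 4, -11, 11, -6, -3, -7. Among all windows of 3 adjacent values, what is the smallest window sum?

-18

[-10, 1, 0] → sum -9
[1, 0, -5] → sum -4
[0, -5, -7] → sum -12
[-5, -7, -4] → sum -16
[-7, -4, 2] → sum -9
[-4, 2, -11] → sum -13
[2, -11, 4] → sum -5
[-11, 4, -11] → sum -18
[4, -11, 11] → sum 4
[-11, 11, -6] → sum -6
[11, -6, -3] → sum 2
[-6, -3, -7] → sum -16
Smallest of these is -18.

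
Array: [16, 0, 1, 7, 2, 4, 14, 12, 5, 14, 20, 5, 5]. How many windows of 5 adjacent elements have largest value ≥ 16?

(16, 0, 1, 7, 2) → max 16  ≥ 16 ✓
(0, 1, 7, 2, 4) → max 7
(1, 7, 2, 4, 14) → max 14
(7, 2, 4, 14, 12) → max 14
(2, 4, 14, 12, 5) → max 14
(4, 14, 12, 5, 14) → max 14
(14, 12, 5, 14, 20) → max 20  ≥ 16 ✓
(12, 5, 14, 20, 5) → max 20  ≥ 16 ✓
(5, 14, 20, 5, 5) → max 20  ≥ 16 ✓
4 windows satisfy the condition.

4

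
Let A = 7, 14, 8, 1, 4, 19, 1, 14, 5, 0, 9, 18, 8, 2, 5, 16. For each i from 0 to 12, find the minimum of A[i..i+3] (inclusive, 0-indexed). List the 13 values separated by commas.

Sliding a size-4 window across the 16 values:
[7, 14, 8, 1] → min 1
[14, 8, 1, 4] → min 1
[8, 1, 4, 19] → min 1
[1, 4, 19, 1] → min 1
[4, 19, 1, 14] → min 1
[19, 1, 14, 5] → min 1
[1, 14, 5, 0] → min 0
[14, 5, 0, 9] → min 0
[5, 0, 9, 18] → min 0
[0, 9, 18, 8] → min 0
[9, 18, 8, 2] → min 2
[18, 8, 2, 5] → min 2
[8, 2, 5, 16] → min 2

1, 1, 1, 1, 1, 1, 0, 0, 0, 0, 2, 2, 2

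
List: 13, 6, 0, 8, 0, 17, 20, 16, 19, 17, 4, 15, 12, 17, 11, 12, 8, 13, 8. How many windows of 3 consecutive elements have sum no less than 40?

13 6 0 → sum 19
6 0 8 → sum 14
0 8 0 → sum 8
8 0 17 → sum 25
0 17 20 → sum 37
17 20 16 → sum 53  ≥ 40 ✓
20 16 19 → sum 55  ≥ 40 ✓
16 19 17 → sum 52  ≥ 40 ✓
19 17 4 → sum 40  ≥ 40 ✓
17 4 15 → sum 36
4 15 12 → sum 31
15 12 17 → sum 44  ≥ 40 ✓
12 17 11 → sum 40  ≥ 40 ✓
17 11 12 → sum 40  ≥ 40 ✓
11 12 8 → sum 31
12 8 13 → sum 33
8 13 8 → sum 29
7 windows satisfy the condition.

7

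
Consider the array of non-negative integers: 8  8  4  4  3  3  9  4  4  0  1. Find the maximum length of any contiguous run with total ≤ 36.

9

add 8: [8] sum 8, len 1
add 8: [8, 8] sum 16, len 2
add 4: [8, 8, 4] sum 20, len 3
add 4: [8, 8, 4, 4] sum 24, len 4
add 3: [8, 8, 4, 4, 3] sum 27, len 5
add 3: [8, 8, 4, 4, 3, 3] sum 30, len 6
add 9: [8, 4, 4, 3, 3, 9] sum 31, len 6
add 4: [8, 4, 4, 3, 3, 9, 4] sum 35, len 7
add 4: [4, 4, 3, 3, 9, 4, 4] sum 31, len 7
add 0: [4, 4, 3, 3, 9, 4, 4, 0] sum 31, len 8
add 1: [4, 4, 3, 3, 9, 4, 4, 0, 1] sum 32, len 9
Longest length seen: 9.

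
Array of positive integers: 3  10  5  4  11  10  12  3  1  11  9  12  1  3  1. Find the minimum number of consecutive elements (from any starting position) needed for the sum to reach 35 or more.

4

add 3: running sum 3 < 35
add 10: running sum 13 < 35
add 5: running sum 18 < 35
add 4: running sum 22 < 35
add 11: running sum 33 < 35
end 5: [10, 5, 4, 11, 10] sum 40, len 5
end 6: [4, 11, 10, 12] sum 37, len 4
end 7: [11, 10, 12, 3] sum 36, len 4
end 8: [11, 10, 12, 3, 1] sum 37, len 5
end 9: [10, 12, 3, 1, 11] sum 37, len 5
end 10: [12, 3, 1, 11, 9] sum 36, len 5
end 11: [3, 1, 11, 9, 12] sum 36, len 5
end 12: [3, 1, 11, 9, 12, 1] sum 37, len 6
end 13: [11, 9, 12, 1, 3] sum 36, len 5
end 14: [11, 9, 12, 1, 3, 1] sum 37, len 6
Shortest qualifying length: 4.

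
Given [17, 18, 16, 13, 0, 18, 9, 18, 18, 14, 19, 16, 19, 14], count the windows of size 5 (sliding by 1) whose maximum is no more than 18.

6

17 18 16 13 0 → max 18  ≤ 18 ✓
18 16 13 0 18 → max 18  ≤ 18 ✓
16 13 0 18 9 → max 18  ≤ 18 ✓
13 0 18 9 18 → max 18  ≤ 18 ✓
0 18 9 18 18 → max 18  ≤ 18 ✓
18 9 18 18 14 → max 18  ≤ 18 ✓
9 18 18 14 19 → max 19
18 18 14 19 16 → max 19
18 14 19 16 19 → max 19
14 19 16 19 14 → max 19
6 windows satisfy the condition.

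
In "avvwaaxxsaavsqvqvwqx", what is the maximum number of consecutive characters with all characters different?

[a] len 1
[a, v] len 2
[v] len 1
[v, w] len 2
[v, w, a] len 3
[a] len 1
[a, x] len 2
[x] len 1
[x, s] len 2
[x, s, a] len 3
[a] len 1
[a, v] len 2
[a, v, s] len 3
[a, v, s, q] len 4
[s, q, v] len 3
[v, q] len 2
[q, v] len 2
[q, v, w] len 3
[v, w, q] len 3
[v, w, q, x] len 4
Longest all-distinct length: 4.

4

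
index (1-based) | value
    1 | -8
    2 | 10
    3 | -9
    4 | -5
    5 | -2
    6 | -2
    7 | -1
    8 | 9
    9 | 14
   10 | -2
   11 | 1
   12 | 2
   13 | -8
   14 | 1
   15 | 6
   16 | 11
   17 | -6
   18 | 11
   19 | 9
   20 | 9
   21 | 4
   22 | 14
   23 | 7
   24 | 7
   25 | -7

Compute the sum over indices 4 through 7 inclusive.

Elements at indices 4..7: -5, -2, -2, -1
sum(-5, -2, -2, -1) = -10

-10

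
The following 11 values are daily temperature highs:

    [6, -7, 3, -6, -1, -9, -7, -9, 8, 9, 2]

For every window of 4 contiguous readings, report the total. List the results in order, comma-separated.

-4, -11, -13, -23, -26, -17, 1, 10

Sliding a size-4 window across the 11 values:
6 -7 3 -6 → sum -4
-7 3 -6 -1 → sum -11
3 -6 -1 -9 → sum -13
-6 -1 -9 -7 → sum -23
-1 -9 -7 -9 → sum -26
-9 -7 -9 8 → sum -17
-7 -9 8 9 → sum 1
-9 8 9 2 → sum 10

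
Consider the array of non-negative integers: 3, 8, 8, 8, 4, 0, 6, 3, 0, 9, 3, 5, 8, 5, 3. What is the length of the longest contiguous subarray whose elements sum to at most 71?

14

[3] sum 3 len 1
[3, 8] sum 11 len 2
[3, 8, 8] sum 19 len 3
[3, 8, 8, 8] sum 27 len 4
[3, 8, 8, 8, 4] sum 31 len 5
[3, 8, 8, 8, 4, 0] sum 31 len 6
[3, 8, 8, 8, 4, 0, 6] sum 37 len 7
[3, 8, 8, 8, 4, 0, 6, 3] sum 40 len 8
[3, 8, 8, 8, 4, 0, 6, 3, 0] sum 40 len 9
[3, 8, 8, 8, 4, 0, 6, 3, 0, 9] sum 49 len 10
[3, 8, 8, 8, 4, 0, 6, 3, 0, 9, 3] sum 52 len 11
[3, 8, 8, 8, 4, 0, 6, 3, 0, 9, 3, 5] sum 57 len 12
[3, 8, 8, 8, 4, 0, 6, 3, 0, 9, 3, 5, 8] sum 65 len 13
[3, 8, 8, 8, 4, 0, 6, 3, 0, 9, 3, 5, 8, 5] sum 70 len 14
[8, 8, 8, 4, 0, 6, 3, 0, 9, 3, 5, 8, 5, 3] sum 70 len 14
Longest length seen: 14.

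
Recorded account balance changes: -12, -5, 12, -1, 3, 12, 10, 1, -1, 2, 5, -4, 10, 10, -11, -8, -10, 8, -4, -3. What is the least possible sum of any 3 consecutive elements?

-29

[-12, -5, 12] → sum -5
[-5, 12, -1] → sum 6
[12, -1, 3] → sum 14
[-1, 3, 12] → sum 14
[3, 12, 10] → sum 25
[12, 10, 1] → sum 23
[10, 1, -1] → sum 10
[1, -1, 2] → sum 2
[-1, 2, 5] → sum 6
[2, 5, -4] → sum 3
[5, -4, 10] → sum 11
[-4, 10, 10] → sum 16
[10, 10, -11] → sum 9
[10, -11, -8] → sum -9
[-11, -8, -10] → sum -29
[-8, -10, 8] → sum -10
[-10, 8, -4] → sum -6
[8, -4, -3] → sum 1
Least of these is -29.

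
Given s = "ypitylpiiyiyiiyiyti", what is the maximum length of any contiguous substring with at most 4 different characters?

13

Extend right; when distinct count exceeds 4, shrink from the left:
add y: window [y] (1 distinct), len 1
add p: window [y, p] (2 distinct), len 2
add i: window [y, p, i] (3 distinct), len 3
add t: window [y, p, i, t] (4 distinct), len 4
add y: window [y, p, i, t, y] (4 distinct), len 5
add l: window [i, t, y, l] (4 distinct), len 4
add p: window [t, y, l, p] (4 distinct), len 4
add i: window [y, l, p, i] (4 distinct), len 4
add i: window [y, l, p, i, i] (4 distinct), len 5
add y: window [y, l, p, i, i, y] (4 distinct), len 6
add i: window [y, l, p, i, i, y, i] (4 distinct), len 7
add y: window [y, l, p, i, i, y, i, y] (4 distinct), len 8
add i: window [y, l, p, i, i, y, i, y, i] (4 distinct), len 9
add i: window [y, l, p, i, i, y, i, y, i, i] (4 distinct), len 10
add y: window [y, l, p, i, i, y, i, y, i, i, y] (4 distinct), len 11
add i: window [y, l, p, i, i, y, i, y, i, i, y, i] (4 distinct), len 12
add y: window [y, l, p, i, i, y, i, y, i, i, y, i, y] (4 distinct), len 13
add t: window [p, i, i, y, i, y, i, i, y, i, y, t] (4 distinct), len 12
add i: window [p, i, i, y, i, y, i, i, y, i, y, t, i] (4 distinct), len 13
Longest length with ≤4 distinct: 13.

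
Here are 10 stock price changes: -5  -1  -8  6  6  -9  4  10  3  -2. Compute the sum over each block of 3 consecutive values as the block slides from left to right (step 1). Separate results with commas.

-5 -1 -8 → sum -14
-1 -8 6 → sum -3
-8 6 6 → sum 4
6 6 -9 → sum 3
6 -9 4 → sum 1
-9 4 10 → sum 5
4 10 3 → sum 17
10 3 -2 → sum 11

-14, -3, 4, 3, 1, 5, 17, 11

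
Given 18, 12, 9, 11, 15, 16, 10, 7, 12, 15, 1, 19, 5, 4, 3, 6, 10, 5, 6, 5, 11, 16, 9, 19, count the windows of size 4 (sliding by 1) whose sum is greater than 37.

[18, 12, 9, 11] → sum 50  > 37 ✓
[12, 9, 11, 15] → sum 47  > 37 ✓
[9, 11, 15, 16] → sum 51  > 37 ✓
[11, 15, 16, 10] → sum 52  > 37 ✓
[15, 16, 10, 7] → sum 48  > 37 ✓
[16, 10, 7, 12] → sum 45  > 37 ✓
[10, 7, 12, 15] → sum 44  > 37 ✓
[7, 12, 15, 1] → sum 35
[12, 15, 1, 19] → sum 47  > 37 ✓
[15, 1, 19, 5] → sum 40  > 37 ✓
[1, 19, 5, 4] → sum 29
[19, 5, 4, 3] → sum 31
[5, 4, 3, 6] → sum 18
[4, 3, 6, 10] → sum 23
[3, 6, 10, 5] → sum 24
[6, 10, 5, 6] → sum 27
[10, 5, 6, 5] → sum 26
[5, 6, 5, 11] → sum 27
[6, 5, 11, 16] → sum 38  > 37 ✓
[5, 11, 16, 9] → sum 41  > 37 ✓
[11, 16, 9, 19] → sum 55  > 37 ✓
12 windows satisfy the condition.

12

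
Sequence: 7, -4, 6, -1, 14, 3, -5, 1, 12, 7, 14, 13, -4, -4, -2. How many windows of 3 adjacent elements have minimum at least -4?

10

7 -4 6 → min -4  ≥ -4 ✓
-4 6 -1 → min -4  ≥ -4 ✓
6 -1 14 → min -1  ≥ -4 ✓
-1 14 3 → min -1  ≥ -4 ✓
14 3 -5 → min -5
3 -5 1 → min -5
-5 1 12 → min -5
1 12 7 → min 1  ≥ -4 ✓
12 7 14 → min 7  ≥ -4 ✓
7 14 13 → min 7  ≥ -4 ✓
14 13 -4 → min -4  ≥ -4 ✓
13 -4 -4 → min -4  ≥ -4 ✓
-4 -4 -2 → min -4  ≥ -4 ✓
10 windows satisfy the condition.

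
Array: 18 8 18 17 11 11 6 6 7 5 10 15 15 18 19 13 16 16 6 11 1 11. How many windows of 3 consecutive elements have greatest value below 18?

13

(18, 8, 18) → max 18
(8, 18, 17) → max 18
(18, 17, 11) → max 18
(17, 11, 11) → max 17  < 18 ✓
(11, 11, 6) → max 11  < 18 ✓
(11, 6, 6) → max 11  < 18 ✓
(6, 6, 7) → max 7  < 18 ✓
(6, 7, 5) → max 7  < 18 ✓
(7, 5, 10) → max 10  < 18 ✓
(5, 10, 15) → max 15  < 18 ✓
(10, 15, 15) → max 15  < 18 ✓
(15, 15, 18) → max 18
(15, 18, 19) → max 19
(18, 19, 13) → max 19
(19, 13, 16) → max 19
(13, 16, 16) → max 16  < 18 ✓
(16, 16, 6) → max 16  < 18 ✓
(16, 6, 11) → max 16  < 18 ✓
(6, 11, 1) → max 11  < 18 ✓
(11, 1, 11) → max 11  < 18 ✓
13 windows satisfy the condition.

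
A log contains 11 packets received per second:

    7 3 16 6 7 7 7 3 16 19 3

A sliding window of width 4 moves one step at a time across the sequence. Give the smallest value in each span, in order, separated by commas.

3, 3, 6, 6, 3, 3, 3, 3

(7, 3, 16, 6) → min 3
(3, 16, 6, 7) → min 3
(16, 6, 7, 7) → min 6
(6, 7, 7, 7) → min 6
(7, 7, 7, 3) → min 3
(7, 7, 3, 16) → min 3
(7, 3, 16, 19) → min 3
(3, 16, 19, 3) → min 3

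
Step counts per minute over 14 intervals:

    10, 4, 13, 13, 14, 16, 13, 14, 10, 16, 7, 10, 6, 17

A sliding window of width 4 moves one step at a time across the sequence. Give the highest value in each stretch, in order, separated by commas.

Sliding a size-4 window across the 14 values:
10 4 13 13 → max 13
4 13 13 14 → max 14
13 13 14 16 → max 16
13 14 16 13 → max 16
14 16 13 14 → max 16
16 13 14 10 → max 16
13 14 10 16 → max 16
14 10 16 7 → max 16
10 16 7 10 → max 16
16 7 10 6 → max 16
7 10 6 17 → max 17

13, 14, 16, 16, 16, 16, 16, 16, 16, 16, 17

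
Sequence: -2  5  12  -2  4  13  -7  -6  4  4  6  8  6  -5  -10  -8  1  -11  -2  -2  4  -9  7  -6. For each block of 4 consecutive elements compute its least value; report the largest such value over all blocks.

(-2, 5, 12, -2) → min -2
(5, 12, -2, 4) → min -2
(12, -2, 4, 13) → min -2
(-2, 4, 13, -7) → min -7
(4, 13, -7, -6) → min -7
(13, -7, -6, 4) → min -7
(-7, -6, 4, 4) → min -7
(-6, 4, 4, 6) → min -6
(4, 4, 6, 8) → min 4
(4, 6, 8, 6) → min 4
(6, 8, 6, -5) → min -5
(8, 6, -5, -10) → min -10
(6, -5, -10, -8) → min -10
(-5, -10, -8, 1) → min -10
(-10, -8, 1, -11) → min -11
(-8, 1, -11, -2) → min -11
(1, -11, -2, -2) → min -11
(-11, -2, -2, 4) → min -11
(-2, -2, 4, -9) → min -9
(-2, 4, -9, 7) → min -9
(4, -9, 7, -6) → min -9
Largest of these is 4.

4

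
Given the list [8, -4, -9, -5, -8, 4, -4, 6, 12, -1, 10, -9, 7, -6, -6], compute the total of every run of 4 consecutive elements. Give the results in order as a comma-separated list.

-10, -26, -18, -13, -2, 18, 13, 27, 12, 7, 2, -14

(8, -4, -9, -5) → sum -10
(-4, -9, -5, -8) → sum -26
(-9, -5, -8, 4) → sum -18
(-5, -8, 4, -4) → sum -13
(-8, 4, -4, 6) → sum -2
(4, -4, 6, 12) → sum 18
(-4, 6, 12, -1) → sum 13
(6, 12, -1, 10) → sum 27
(12, -1, 10, -9) → sum 12
(-1, 10, -9, 7) → sum 7
(10, -9, 7, -6) → sum 2
(-9, 7, -6, -6) → sum -14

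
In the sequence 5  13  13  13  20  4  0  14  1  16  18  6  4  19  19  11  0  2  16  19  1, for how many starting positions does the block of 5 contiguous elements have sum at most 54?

[5, 13, 13, 13, 20] → sum 64
[13, 13, 13, 20, 4] → sum 63
[13, 13, 20, 4, 0] → sum 50  ≤ 54 ✓
[13, 20, 4, 0, 14] → sum 51  ≤ 54 ✓
[20, 4, 0, 14, 1] → sum 39  ≤ 54 ✓
[4, 0, 14, 1, 16] → sum 35  ≤ 54 ✓
[0, 14, 1, 16, 18] → sum 49  ≤ 54 ✓
[14, 1, 16, 18, 6] → sum 55
[1, 16, 18, 6, 4] → sum 45  ≤ 54 ✓
[16, 18, 6, 4, 19] → sum 63
[18, 6, 4, 19, 19] → sum 66
[6, 4, 19, 19, 11] → sum 59
[4, 19, 19, 11, 0] → sum 53  ≤ 54 ✓
[19, 19, 11, 0, 2] → sum 51  ≤ 54 ✓
[19, 11, 0, 2, 16] → sum 48  ≤ 54 ✓
[11, 0, 2, 16, 19] → sum 48  ≤ 54 ✓
[0, 2, 16, 19, 1] → sum 38  ≤ 54 ✓
11 windows satisfy the condition.

11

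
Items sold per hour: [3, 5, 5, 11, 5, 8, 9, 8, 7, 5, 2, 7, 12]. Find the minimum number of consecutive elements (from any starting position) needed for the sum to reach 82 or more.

add 3: running sum 3 < 82
add 5: running sum 8 < 82
add 5: running sum 13 < 82
add 11: running sum 24 < 82
add 5: running sum 29 < 82
add 8: running sum 37 < 82
add 9: running sum 46 < 82
add 8: running sum 54 < 82
add 7: running sum 61 < 82
add 5: running sum 66 < 82
add 2: running sum 68 < 82
add 7: running sum 75 < 82
end 12: [5, 5, 11, 5, 8, 9, 8, 7, 5, 2, 7, 12] sum 84, len 12
Shortest qualifying length: 12.

12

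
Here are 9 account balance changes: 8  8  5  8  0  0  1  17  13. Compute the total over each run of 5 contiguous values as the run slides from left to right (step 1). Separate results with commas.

29, 21, 14, 26, 31

Sliding a size-5 window across the 9 values:
(8, 8, 5, 8, 0) → sum 29
(8, 5, 8, 0, 0) → sum 21
(5, 8, 0, 0, 1) → sum 14
(8, 0, 0, 1, 17) → sum 26
(0, 0, 1, 17, 13) → sum 31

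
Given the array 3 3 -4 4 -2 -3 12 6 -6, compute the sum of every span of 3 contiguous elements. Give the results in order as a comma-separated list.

2, 3, -2, -1, 7, 15, 12

3 3 -4 → sum 2
3 -4 4 → sum 3
-4 4 -2 → sum -2
4 -2 -3 → sum -1
-2 -3 12 → sum 7
-3 12 6 → sum 15
12 6 -6 → sum 12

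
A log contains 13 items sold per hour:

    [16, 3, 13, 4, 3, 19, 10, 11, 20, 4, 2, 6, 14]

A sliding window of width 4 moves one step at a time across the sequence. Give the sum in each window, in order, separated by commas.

36, 23, 39, 36, 43, 60, 45, 37, 32, 26

(16, 3, 13, 4) → sum 36
(3, 13, 4, 3) → sum 23
(13, 4, 3, 19) → sum 39
(4, 3, 19, 10) → sum 36
(3, 19, 10, 11) → sum 43
(19, 10, 11, 20) → sum 60
(10, 11, 20, 4) → sum 45
(11, 20, 4, 2) → sum 37
(20, 4, 2, 6) → sum 32
(4, 2, 6, 14) → sum 26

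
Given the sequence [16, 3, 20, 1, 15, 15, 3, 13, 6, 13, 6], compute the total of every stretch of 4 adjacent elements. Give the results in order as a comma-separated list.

40, 39, 51, 34, 46, 37, 35, 38

(16, 3, 20, 1) → sum 40
(3, 20, 1, 15) → sum 39
(20, 1, 15, 15) → sum 51
(1, 15, 15, 3) → sum 34
(15, 15, 3, 13) → sum 46
(15, 3, 13, 6) → sum 37
(3, 13, 6, 13) → sum 35
(13, 6, 13, 6) → sum 38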